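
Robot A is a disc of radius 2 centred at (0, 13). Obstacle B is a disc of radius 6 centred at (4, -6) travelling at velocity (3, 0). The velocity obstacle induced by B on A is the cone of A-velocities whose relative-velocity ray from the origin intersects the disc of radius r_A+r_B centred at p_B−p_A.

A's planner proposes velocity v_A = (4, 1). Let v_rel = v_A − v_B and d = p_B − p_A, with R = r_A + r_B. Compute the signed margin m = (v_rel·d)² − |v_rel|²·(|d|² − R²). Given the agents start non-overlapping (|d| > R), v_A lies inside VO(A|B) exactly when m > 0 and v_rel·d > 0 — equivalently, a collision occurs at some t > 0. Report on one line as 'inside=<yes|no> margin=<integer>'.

d = (4, -19),  |d|² = 377;  R = 2+6 = 8,  c = 377−8² = 313
v_rel = (1, 1),  |v_rel|² = 2;  v_rel·d = (1)·(4) + (1)·(-19) = -15
2·t² + 30·t + 313 = 0  ⇒  m = (-15)² − 2·313 = -401
m = -401 < 0,  v_rel·d = -15 < 0  ⇒  outside

inside=no margin=-401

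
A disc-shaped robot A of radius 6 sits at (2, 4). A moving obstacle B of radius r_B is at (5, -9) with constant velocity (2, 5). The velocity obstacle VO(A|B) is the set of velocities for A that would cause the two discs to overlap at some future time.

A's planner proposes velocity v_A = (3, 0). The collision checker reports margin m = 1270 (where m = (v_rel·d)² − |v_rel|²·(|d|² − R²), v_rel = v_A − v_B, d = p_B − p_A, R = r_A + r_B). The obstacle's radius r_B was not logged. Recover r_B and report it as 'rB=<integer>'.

m = 1270
d = (3, -13);  v_rel = (1, -5),  |v_rel|² = 26
v_rel×d = (1)·(-13) − (-5)·(3) = 2
since m = R²·26 − 2²:  R² = (4 + 1270) / 26 = 49
R = √49 = 7  ⇒  r_B = 7 − 6 = 1

rB=1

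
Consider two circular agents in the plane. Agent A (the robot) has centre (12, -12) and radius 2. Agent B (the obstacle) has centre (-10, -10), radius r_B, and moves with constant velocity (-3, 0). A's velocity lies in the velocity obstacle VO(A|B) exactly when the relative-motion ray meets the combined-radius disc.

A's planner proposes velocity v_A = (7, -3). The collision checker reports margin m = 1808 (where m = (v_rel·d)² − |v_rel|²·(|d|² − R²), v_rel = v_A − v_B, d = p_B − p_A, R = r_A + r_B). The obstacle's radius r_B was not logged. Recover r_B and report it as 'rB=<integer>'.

m = 1808
d = (-22, 2);  v_rel = (10, -3),  |v_rel|² = 109
v_rel×d = (10)·(2) − (-3)·(-22) = -46
since m = R²·109 − (-46)²:  R² = (2116 + 1808) / 109 = 36
R = √36 = 6  ⇒  r_B = 6 − 2 = 4

rB=4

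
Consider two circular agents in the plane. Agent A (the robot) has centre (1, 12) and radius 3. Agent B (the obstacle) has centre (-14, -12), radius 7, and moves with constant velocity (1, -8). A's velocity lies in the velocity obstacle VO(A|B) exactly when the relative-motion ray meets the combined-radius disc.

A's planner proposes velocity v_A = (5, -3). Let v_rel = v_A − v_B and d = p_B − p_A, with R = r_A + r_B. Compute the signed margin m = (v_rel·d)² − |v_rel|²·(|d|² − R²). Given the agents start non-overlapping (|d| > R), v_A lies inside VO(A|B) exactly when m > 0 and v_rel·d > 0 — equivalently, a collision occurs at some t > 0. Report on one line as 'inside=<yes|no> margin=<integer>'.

d = (-15, -24),  |d|² = 801;  R = 3+7 = 10,  c = 801−10² = 701
v_rel = (4, 5),  |v_rel|² = 41;  v_rel·d = (4)·(-15) + (5)·(-24) = -180
41·t² + 360·t + 701 = 0  ⇒  m = (-180)² − 41·701 = 3659
m = 3659 > 0,  v_rel·d = -180 < 0  ⇒  outside

inside=no margin=3659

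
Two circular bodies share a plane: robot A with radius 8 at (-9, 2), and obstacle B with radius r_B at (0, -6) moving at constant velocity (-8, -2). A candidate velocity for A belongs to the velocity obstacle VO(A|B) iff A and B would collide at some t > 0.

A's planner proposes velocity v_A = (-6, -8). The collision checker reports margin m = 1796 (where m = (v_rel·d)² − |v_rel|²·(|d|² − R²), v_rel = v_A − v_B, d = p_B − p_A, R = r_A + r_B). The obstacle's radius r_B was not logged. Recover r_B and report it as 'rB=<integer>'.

m = 1796
d = (9, -8);  v_rel = (2, -6),  |v_rel|² = 40
v_rel×d = (2)·(-8) − (-6)·(9) = 38
since m = R²·40 − 38²:  R² = (1444 + 1796) / 40 = 81
R = √81 = 9  ⇒  r_B = 9 − 8 = 1

rB=1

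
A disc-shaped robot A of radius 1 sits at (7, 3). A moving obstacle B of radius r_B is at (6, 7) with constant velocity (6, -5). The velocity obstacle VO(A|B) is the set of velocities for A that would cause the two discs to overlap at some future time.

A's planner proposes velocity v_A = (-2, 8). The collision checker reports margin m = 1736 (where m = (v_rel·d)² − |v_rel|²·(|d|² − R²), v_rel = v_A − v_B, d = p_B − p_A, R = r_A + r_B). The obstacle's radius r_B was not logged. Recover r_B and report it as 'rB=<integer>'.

m = 1736
d = (-1, 4);  v_rel = (-8, 13),  |v_rel|² = 233
v_rel×d = (-8)·(4) − (13)·(-1) = -19
since m = R²·233 − (-19)²:  R² = (361 + 1736) / 233 = 9
R = √9 = 3  ⇒  r_B = 3 − 1 = 2

rB=2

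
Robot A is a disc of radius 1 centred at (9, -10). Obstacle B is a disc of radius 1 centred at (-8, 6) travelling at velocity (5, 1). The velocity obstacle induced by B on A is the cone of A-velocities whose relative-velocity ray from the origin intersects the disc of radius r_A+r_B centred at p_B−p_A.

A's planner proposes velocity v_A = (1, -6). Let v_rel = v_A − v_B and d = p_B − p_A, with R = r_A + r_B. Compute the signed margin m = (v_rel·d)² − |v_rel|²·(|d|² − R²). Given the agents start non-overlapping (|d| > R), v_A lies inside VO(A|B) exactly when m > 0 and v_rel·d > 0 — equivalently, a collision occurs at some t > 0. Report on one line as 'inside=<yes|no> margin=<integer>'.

d = (-17, 16),  |d|² = 545;  R = 1+1 = 2,  c = 545−2² = 541
v_rel = (-4, -7),  |v_rel|² = 65;  v_rel·d = (-4)·(-17) + (-7)·(16) = -44
65·t² + 88·t + 541 = 0  ⇒  m = (-44)² − 65·541 = -33229
m = -33229 < 0,  v_rel·d = -44 < 0  ⇒  outside

inside=no margin=-33229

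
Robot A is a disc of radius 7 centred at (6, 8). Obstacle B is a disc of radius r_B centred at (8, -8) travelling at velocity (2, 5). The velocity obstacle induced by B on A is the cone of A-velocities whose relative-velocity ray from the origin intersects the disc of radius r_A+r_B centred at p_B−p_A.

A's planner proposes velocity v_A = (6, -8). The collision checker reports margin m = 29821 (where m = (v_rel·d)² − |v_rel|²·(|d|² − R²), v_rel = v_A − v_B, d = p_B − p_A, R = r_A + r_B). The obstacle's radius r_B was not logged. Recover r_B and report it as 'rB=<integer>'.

m = 29821
d = (2, -16);  v_rel = (4, -13),  |v_rel|² = 185
v_rel×d = (4)·(-16) − (-13)·(2) = -38
since m = R²·185 − (-38)²:  R² = (1444 + 29821) / 185 = 169
R = √169 = 13  ⇒  r_B = 13 − 7 = 6

rB=6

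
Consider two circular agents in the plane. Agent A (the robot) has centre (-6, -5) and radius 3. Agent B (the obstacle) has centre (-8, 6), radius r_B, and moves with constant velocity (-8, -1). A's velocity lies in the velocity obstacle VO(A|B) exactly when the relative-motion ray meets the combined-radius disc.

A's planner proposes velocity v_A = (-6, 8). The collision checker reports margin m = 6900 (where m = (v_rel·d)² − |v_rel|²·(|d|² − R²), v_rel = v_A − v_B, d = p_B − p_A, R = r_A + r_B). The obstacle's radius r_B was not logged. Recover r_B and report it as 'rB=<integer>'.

m = 6900
d = (-2, 11);  v_rel = (2, 9),  |v_rel|² = 85
v_rel×d = (2)·(11) − (9)·(-2) = 40
since m = R²·85 − 40²:  R² = (1600 + 6900) / 85 = 100
R = √100 = 10  ⇒  r_B = 10 − 3 = 7

rB=7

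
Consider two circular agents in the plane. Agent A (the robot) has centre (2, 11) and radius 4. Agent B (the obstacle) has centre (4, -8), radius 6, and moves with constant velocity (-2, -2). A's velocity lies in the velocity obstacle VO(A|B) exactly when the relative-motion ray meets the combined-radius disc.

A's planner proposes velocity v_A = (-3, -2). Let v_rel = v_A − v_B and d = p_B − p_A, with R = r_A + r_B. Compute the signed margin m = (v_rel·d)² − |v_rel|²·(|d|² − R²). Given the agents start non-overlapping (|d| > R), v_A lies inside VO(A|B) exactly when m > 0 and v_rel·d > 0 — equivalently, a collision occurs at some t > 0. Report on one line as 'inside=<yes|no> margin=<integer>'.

d = (2, -19),  |d|² = 365;  R = 4+6 = 10,  c = 365−10² = 265
v_rel = (-1, 0),  |v_rel|² = 1;  v_rel·d = (-1)·(2) + (0)·(-19) = -2
1·t² + 4·t + 265 = 0  ⇒  m = (-2)² − 1·265 = -261
m = -261 < 0,  v_rel·d = -2 < 0  ⇒  outside

inside=no margin=-261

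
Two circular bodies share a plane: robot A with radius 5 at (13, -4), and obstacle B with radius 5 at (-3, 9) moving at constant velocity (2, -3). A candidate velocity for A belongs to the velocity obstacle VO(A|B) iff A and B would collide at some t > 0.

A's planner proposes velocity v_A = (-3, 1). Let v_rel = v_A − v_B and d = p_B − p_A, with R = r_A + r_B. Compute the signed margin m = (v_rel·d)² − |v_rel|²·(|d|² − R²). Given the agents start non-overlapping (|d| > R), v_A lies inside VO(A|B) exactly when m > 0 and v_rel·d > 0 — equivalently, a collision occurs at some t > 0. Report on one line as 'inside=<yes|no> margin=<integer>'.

d = (-16, 13),  |d|² = 425;  R = 5+5 = 10,  c = 425−10² = 325
v_rel = (-5, 4),  |v_rel|² = 41;  v_rel·d = (-5)·(-16) + (4)·(13) = 132
41·t² − 264·t + 325 = 0  ⇒  m = 132² − 41·325 = 4099
m = 4099 > 0,  v_rel·d = 132 > 0  ⇒  inside

inside=yes margin=4099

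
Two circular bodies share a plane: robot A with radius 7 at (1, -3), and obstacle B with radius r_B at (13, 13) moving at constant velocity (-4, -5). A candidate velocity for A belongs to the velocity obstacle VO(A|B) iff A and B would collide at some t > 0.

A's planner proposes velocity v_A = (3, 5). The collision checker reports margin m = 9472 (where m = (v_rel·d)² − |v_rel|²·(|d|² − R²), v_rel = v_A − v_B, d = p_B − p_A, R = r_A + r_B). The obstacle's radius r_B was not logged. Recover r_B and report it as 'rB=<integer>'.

m = 9472
d = (12, 16);  v_rel = (7, 10),  |v_rel|² = 149
v_rel×d = (7)·(16) − (10)·(12) = -8
since m = R²·149 − (-8)²:  R² = (64 + 9472) / 149 = 64
R = √64 = 8  ⇒  r_B = 8 − 7 = 1

rB=1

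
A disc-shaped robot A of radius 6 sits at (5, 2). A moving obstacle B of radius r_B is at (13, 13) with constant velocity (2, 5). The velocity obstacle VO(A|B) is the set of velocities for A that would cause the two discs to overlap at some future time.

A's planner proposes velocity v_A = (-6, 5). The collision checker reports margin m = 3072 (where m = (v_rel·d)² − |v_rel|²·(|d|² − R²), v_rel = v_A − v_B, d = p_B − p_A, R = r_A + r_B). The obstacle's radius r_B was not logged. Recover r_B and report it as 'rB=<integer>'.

m = 3072
d = (8, 11);  v_rel = (-8, 0),  |v_rel|² = 64
v_rel×d = (-8)·(11) − (0)·(8) = -88
since m = R²·64 − (-88)²:  R² = (7744 + 3072) / 64 = 169
R = √169 = 13  ⇒  r_B = 13 − 6 = 7

rB=7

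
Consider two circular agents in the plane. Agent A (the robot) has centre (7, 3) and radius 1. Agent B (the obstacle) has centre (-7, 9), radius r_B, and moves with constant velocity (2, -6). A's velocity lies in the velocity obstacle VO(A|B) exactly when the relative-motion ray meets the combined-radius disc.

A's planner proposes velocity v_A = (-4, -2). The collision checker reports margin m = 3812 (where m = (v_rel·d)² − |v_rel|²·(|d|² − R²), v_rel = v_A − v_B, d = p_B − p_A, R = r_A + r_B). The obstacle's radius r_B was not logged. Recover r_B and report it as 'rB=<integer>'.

m = 3812
d = (-14, 6);  v_rel = (-6, 4),  |v_rel|² = 52
v_rel×d = (-6)·(6) − (4)·(-14) = 20
since m = R²·52 − 20²:  R² = (400 + 3812) / 52 = 81
R = √81 = 9  ⇒  r_B = 9 − 1 = 8

rB=8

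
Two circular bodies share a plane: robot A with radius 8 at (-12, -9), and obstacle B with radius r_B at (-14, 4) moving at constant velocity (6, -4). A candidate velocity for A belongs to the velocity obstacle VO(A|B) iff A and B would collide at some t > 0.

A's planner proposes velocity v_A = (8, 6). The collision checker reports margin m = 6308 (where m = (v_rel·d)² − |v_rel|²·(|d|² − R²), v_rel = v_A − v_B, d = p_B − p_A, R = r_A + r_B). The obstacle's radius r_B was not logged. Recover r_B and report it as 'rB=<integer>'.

m = 6308
d = (-2, 13);  v_rel = (2, 10),  |v_rel|² = 104
v_rel×d = (2)·(13) − (10)·(-2) = 46
since m = R²·104 − 46²:  R² = (2116 + 6308) / 104 = 81
R = √81 = 9  ⇒  r_B = 9 − 8 = 1

rB=1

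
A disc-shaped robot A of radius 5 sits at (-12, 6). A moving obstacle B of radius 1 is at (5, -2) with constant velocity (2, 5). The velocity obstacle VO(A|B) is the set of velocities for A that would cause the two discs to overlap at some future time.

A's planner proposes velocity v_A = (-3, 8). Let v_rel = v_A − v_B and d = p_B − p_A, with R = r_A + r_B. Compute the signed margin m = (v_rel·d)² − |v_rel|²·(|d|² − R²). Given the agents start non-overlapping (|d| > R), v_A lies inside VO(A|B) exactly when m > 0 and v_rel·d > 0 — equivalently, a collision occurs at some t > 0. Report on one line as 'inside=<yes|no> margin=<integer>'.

d = (17, -8),  |d|² = 353;  R = 5+1 = 6,  c = 353−6² = 317
v_rel = (-5, 3),  |v_rel|² = 34;  v_rel·d = (-5)·(17) + (3)·(-8) = -109
34·t² + 218·t + 317 = 0  ⇒  m = (-109)² − 34·317 = 1103
m = 1103 > 0,  v_rel·d = -109 < 0  ⇒  outside

inside=no margin=1103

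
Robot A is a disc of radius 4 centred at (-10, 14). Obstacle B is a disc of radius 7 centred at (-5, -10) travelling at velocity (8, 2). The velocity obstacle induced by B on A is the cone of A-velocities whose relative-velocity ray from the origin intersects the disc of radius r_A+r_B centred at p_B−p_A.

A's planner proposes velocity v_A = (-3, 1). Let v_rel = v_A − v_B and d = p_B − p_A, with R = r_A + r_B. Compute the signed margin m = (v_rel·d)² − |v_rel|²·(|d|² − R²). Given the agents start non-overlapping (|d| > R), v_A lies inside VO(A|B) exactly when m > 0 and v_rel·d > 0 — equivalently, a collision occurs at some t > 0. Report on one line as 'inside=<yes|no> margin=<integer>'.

d = (5, -24),  |d|² = 601;  R = 4+7 = 11,  c = 601−11² = 480
v_rel = (-11, -1),  |v_rel|² = 122;  v_rel·d = (-11)·(5) + (-1)·(-24) = -31
122·t² + 62·t + 480 = 0  ⇒  m = (-31)² − 122·480 = -57599
m = -57599 < 0,  v_rel·d = -31 < 0  ⇒  outside

inside=no margin=-57599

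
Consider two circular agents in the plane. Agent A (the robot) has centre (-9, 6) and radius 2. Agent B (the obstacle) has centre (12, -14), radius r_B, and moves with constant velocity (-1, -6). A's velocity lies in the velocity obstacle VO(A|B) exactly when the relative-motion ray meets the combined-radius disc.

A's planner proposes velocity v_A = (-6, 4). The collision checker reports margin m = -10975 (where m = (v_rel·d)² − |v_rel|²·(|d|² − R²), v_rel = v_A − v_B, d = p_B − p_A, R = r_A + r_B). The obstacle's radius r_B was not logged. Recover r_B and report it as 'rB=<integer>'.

m = -10975
d = (21, -20);  v_rel = (-5, 10),  |v_rel|² = 125
v_rel×d = (-5)·(-20) − (10)·(21) = -110
since m = R²·125 − (-110)²:  R² = (12100 + -10975) / 125 = 9
R = √9 = 3  ⇒  r_B = 3 − 2 = 1

rB=1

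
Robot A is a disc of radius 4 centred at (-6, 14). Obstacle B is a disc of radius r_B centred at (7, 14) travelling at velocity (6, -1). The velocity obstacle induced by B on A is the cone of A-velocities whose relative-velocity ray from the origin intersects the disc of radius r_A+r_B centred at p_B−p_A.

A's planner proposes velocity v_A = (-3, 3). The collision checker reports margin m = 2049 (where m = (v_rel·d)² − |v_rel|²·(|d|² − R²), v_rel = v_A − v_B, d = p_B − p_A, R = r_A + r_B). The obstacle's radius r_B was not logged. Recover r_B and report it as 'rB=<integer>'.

m = 2049
d = (13, 0);  v_rel = (-9, 4),  |v_rel|² = 97
v_rel×d = (-9)·(0) − (4)·(13) = -52
since m = R²·97 − (-52)²:  R² = (2704 + 2049) / 97 = 49
R = √49 = 7  ⇒  r_B = 7 − 4 = 3

rB=3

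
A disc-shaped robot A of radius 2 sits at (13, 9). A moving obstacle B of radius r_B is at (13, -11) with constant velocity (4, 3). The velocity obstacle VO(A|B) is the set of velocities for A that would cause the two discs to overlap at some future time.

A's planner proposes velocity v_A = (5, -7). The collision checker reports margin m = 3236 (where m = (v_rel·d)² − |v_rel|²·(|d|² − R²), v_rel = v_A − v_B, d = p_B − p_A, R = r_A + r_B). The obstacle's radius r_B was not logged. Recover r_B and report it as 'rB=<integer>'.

m = 3236
d = (0, -20);  v_rel = (1, -10),  |v_rel|² = 101
v_rel×d = (1)·(-20) − (-10)·(0) = -20
since m = R²·101 − (-20)²:  R² = (400 + 3236) / 101 = 36
R = √36 = 6  ⇒  r_B = 6 − 2 = 4

rB=4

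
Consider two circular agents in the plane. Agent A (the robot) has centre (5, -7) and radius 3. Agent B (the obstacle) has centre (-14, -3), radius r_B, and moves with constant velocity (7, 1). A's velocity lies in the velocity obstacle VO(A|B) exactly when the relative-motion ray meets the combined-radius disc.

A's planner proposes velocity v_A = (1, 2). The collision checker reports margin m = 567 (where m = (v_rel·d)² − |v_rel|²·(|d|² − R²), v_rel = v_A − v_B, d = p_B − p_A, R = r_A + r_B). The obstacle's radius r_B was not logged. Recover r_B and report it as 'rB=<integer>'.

m = 567
d = (-19, 4);  v_rel = (-6, 1),  |v_rel|² = 37
v_rel×d = (-6)·(4) − (1)·(-19) = -5
since m = R²·37 − (-5)²:  R² = (25 + 567) / 37 = 16
R = √16 = 4  ⇒  r_B = 4 − 3 = 1

rB=1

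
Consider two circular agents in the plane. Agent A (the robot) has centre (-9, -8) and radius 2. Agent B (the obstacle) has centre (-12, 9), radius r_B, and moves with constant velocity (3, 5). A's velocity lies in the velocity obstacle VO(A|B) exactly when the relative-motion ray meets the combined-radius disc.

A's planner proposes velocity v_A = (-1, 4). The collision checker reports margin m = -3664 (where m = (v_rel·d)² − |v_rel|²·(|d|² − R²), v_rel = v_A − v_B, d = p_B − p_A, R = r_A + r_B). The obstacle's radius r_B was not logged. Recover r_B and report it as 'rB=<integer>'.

m = -3664
d = (-3, 17);  v_rel = (-4, -1),  |v_rel|² = 17
v_rel×d = (-4)·(17) − (-1)·(-3) = -71
since m = R²·17 − (-71)²:  R² = (5041 + -3664) / 17 = 81
R = √81 = 9  ⇒  r_B = 9 − 2 = 7

rB=7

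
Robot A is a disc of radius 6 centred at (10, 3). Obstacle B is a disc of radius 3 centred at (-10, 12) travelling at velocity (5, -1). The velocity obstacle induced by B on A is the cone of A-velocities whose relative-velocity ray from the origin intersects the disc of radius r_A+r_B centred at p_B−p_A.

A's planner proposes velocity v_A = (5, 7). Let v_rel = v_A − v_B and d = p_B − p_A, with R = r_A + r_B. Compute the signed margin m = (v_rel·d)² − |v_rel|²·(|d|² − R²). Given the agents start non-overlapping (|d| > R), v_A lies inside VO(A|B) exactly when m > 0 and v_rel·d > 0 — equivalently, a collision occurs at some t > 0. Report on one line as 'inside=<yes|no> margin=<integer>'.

d = (-20, 9),  |d|² = 481;  R = 6+3 = 9,  c = 481−9² = 400
v_rel = (0, 8),  |v_rel|² = 64;  v_rel·d = (0)·(-20) + (8)·(9) = 72
64·t² − 144·t + 400 = 0  ⇒  m = 72² − 64·400 = -20416
m = -20416 < 0,  v_rel·d = 72 > 0  ⇒  outside

inside=no margin=-20416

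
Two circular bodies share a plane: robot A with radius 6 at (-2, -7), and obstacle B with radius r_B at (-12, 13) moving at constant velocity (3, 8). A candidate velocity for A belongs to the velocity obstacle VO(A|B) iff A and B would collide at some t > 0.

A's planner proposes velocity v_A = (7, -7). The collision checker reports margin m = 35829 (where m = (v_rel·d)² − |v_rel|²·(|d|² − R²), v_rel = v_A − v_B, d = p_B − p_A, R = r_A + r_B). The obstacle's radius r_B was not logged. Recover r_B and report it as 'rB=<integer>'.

m = 35829
d = (-10, 20);  v_rel = (4, -15),  |v_rel|² = 241
v_rel×d = (4)·(20) − (-15)·(-10) = -70
since m = R²·241 − (-70)²:  R² = (4900 + 35829) / 241 = 169
R = √169 = 13  ⇒  r_B = 13 − 6 = 7

rB=7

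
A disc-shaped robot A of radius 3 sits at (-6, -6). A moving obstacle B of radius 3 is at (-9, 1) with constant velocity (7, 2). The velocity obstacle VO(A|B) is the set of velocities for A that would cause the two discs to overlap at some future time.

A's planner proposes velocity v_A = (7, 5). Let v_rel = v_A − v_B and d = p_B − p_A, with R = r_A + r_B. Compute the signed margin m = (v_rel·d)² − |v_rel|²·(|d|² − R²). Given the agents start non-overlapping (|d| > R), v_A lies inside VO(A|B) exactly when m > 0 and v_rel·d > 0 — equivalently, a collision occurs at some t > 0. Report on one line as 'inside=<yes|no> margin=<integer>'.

d = (-3, 7),  |d|² = 58;  R = 3+3 = 6,  c = 58−6² = 22
v_rel = (0, 3),  |v_rel|² = 9;  v_rel·d = (0)·(-3) + (3)·(7) = 21
9·t² − 42·t + 22 = 0  ⇒  m = 21² − 9·22 = 243
m = 243 > 0,  v_rel·d = 21 > 0  ⇒  inside

inside=yes margin=243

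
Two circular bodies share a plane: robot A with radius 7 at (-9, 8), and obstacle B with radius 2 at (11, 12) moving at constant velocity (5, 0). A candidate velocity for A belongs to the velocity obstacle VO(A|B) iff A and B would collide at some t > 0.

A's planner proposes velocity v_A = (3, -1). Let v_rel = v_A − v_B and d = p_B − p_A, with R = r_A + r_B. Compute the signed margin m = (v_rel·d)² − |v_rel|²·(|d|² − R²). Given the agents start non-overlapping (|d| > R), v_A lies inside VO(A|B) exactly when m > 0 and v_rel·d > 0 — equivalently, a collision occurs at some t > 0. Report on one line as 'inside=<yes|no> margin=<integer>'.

d = (20, 4),  |d|² = 416;  R = 7+2 = 9,  c = 416−9² = 335
v_rel = (-2, -1),  |v_rel|² = 5;  v_rel·d = (-2)·(20) + (-1)·(4) = -44
5·t² + 88·t + 335 = 0  ⇒  m = (-44)² − 5·335 = 261
m = 261 > 0,  v_rel·d = -44 < 0  ⇒  outside

inside=no margin=261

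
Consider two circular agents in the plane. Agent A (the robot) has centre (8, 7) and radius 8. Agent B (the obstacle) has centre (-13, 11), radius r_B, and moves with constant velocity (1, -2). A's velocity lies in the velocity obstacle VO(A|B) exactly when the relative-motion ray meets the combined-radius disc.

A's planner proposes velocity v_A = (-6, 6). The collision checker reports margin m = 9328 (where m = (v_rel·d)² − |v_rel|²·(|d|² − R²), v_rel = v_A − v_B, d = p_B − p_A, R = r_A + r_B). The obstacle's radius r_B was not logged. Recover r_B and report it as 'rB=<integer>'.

m = 9328
d = (-21, 4);  v_rel = (-7, 8),  |v_rel|² = 113
v_rel×d = (-7)·(4) − (8)·(-21) = 140
since m = R²·113 − 140²:  R² = (19600 + 9328) / 113 = 256
R = √256 = 16  ⇒  r_B = 16 − 8 = 8

rB=8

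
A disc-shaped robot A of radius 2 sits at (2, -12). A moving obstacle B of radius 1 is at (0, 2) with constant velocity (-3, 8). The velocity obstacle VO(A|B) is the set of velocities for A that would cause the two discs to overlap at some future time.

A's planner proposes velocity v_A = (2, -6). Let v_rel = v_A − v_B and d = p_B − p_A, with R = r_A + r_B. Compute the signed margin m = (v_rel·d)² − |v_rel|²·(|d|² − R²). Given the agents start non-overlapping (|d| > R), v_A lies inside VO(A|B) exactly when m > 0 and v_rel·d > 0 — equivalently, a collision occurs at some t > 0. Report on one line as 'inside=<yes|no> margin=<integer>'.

d = (-2, 14),  |d|² = 200;  R = 2+1 = 3,  c = 200−3² = 191
v_rel = (5, -14),  |v_rel|² = 221;  v_rel·d = (5)·(-2) + (-14)·(14) = -206
221·t² + 412·t + 191 = 0  ⇒  m = (-206)² − 221·191 = 225
m = 225 > 0,  v_rel·d = -206 < 0  ⇒  outside

inside=no margin=225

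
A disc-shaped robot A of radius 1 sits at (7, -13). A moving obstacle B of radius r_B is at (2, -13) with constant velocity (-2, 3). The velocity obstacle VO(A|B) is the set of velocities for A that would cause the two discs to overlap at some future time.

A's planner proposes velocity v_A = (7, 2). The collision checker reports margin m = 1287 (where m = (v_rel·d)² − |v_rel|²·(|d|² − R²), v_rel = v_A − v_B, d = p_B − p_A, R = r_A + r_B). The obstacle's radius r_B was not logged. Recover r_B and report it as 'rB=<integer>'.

m = 1287
d = (-5, 0);  v_rel = (9, -1),  |v_rel|² = 82
v_rel×d = (9)·(0) − (-1)·(-5) = -5
since m = R²·82 − (-5)²:  R² = (25 + 1287) / 82 = 16
R = √16 = 4  ⇒  r_B = 4 − 1 = 3

rB=3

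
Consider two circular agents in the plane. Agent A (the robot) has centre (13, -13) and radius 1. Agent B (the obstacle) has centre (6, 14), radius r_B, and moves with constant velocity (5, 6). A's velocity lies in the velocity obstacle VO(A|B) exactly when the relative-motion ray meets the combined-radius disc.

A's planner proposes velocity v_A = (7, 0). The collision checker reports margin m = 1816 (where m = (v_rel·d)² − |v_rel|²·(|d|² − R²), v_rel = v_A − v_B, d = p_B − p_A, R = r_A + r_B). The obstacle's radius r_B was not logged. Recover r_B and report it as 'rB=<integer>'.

m = 1816
d = (-7, 27);  v_rel = (2, -6),  |v_rel|² = 40
v_rel×d = (2)·(27) − (-6)·(-7) = 12
since m = R²·40 − 12²:  R² = (144 + 1816) / 40 = 49
R = √49 = 7  ⇒  r_B = 7 − 1 = 6

rB=6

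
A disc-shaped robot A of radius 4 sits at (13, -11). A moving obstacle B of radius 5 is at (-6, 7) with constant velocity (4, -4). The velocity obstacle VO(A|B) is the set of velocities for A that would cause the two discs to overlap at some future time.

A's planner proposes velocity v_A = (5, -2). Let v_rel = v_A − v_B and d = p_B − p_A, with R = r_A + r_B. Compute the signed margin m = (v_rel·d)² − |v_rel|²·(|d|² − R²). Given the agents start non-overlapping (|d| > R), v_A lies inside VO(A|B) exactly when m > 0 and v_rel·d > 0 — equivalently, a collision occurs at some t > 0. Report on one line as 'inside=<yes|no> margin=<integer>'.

d = (-19, 18),  |d|² = 685;  R = 4+5 = 9,  c = 685−9² = 604
v_rel = (1, 2),  |v_rel|² = 5;  v_rel·d = (1)·(-19) + (2)·(18) = 17
5·t² − 34·t + 604 = 0  ⇒  m = 17² − 5·604 = -2731
m = -2731 < 0,  v_rel·d = 17 > 0  ⇒  outside

inside=no margin=-2731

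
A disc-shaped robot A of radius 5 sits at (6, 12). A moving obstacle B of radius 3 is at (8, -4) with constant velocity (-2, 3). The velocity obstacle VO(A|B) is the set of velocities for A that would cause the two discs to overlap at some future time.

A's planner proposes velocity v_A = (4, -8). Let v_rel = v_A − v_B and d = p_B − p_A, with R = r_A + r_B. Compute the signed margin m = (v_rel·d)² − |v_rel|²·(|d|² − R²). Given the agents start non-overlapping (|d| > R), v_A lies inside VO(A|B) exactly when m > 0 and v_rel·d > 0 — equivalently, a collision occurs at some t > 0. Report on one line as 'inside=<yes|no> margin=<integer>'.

d = (2, -16),  |d|² = 260;  R = 5+3 = 8,  c = 260−8² = 196
v_rel = (6, -11),  |v_rel|² = 157;  v_rel·d = (6)·(2) + (-11)·(-16) = 188
157·t² − 376·t + 196 = 0  ⇒  m = 188² − 157·196 = 4572
m = 4572 > 0,  v_rel·d = 188 > 0  ⇒  inside

inside=yes margin=4572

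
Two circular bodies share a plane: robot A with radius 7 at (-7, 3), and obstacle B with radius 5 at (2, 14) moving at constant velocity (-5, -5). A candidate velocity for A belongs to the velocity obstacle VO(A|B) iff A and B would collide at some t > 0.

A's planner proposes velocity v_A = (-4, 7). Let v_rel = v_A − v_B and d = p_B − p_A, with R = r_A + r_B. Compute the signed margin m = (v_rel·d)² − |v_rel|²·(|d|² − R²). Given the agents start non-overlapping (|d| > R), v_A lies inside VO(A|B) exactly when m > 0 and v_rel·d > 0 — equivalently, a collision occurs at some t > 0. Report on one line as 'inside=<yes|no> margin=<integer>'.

d = (9, 11),  |d|² = 202;  R = 7+5 = 12,  c = 202−12² = 58
v_rel = (1, 12),  |v_rel|² = 145;  v_rel·d = (1)·(9) + (12)·(11) = 141
145·t² − 282·t + 58 = 0  ⇒  m = 141² − 145·58 = 11471
m = 11471 > 0,  v_rel·d = 141 > 0  ⇒  inside

inside=yes margin=11471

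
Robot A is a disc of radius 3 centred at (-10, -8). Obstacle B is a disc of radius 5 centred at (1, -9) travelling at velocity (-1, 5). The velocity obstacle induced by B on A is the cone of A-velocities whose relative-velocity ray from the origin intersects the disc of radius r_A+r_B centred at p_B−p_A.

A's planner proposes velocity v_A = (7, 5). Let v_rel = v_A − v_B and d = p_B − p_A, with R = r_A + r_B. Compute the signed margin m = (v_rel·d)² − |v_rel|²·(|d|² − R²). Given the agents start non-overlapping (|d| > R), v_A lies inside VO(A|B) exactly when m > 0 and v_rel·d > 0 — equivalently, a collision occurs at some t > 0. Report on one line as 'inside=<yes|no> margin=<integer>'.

d = (11, -1),  |d|² = 122;  R = 3+5 = 8,  c = 122−8² = 58
v_rel = (8, 0),  |v_rel|² = 64;  v_rel·d = (8)·(11) + (0)·(-1) = 88
64·t² − 176·t + 58 = 0  ⇒  m = 88² − 64·58 = 4032
m = 4032 > 0,  v_rel·d = 88 > 0  ⇒  inside

inside=yes margin=4032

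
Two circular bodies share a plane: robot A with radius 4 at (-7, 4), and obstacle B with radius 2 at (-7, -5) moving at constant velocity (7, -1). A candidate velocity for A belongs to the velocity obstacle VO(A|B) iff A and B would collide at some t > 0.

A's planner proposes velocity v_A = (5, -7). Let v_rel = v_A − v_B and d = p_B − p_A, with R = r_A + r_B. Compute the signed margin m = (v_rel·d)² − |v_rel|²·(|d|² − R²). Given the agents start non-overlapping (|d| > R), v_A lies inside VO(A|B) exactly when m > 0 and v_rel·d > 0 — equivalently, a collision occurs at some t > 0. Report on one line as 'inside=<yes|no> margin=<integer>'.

d = (0, -9),  |d|² = 81;  R = 4+2 = 6,  c = 81−6² = 45
v_rel = (-2, -6),  |v_rel|² = 40;  v_rel·d = (-2)·(0) + (-6)·(-9) = 54
40·t² − 108·t + 45 = 0  ⇒  m = 54² − 40·45 = 1116
m = 1116 > 0,  v_rel·d = 54 > 0  ⇒  inside

inside=yes margin=1116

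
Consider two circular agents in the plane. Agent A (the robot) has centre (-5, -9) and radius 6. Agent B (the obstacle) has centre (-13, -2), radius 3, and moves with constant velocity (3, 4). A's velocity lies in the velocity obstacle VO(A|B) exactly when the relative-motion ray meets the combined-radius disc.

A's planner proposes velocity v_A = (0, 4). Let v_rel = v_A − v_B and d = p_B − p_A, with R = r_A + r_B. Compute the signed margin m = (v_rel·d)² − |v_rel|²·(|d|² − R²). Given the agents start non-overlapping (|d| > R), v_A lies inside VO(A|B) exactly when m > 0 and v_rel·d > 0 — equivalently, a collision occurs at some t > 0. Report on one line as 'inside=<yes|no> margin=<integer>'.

d = (-8, 7),  |d|² = 113;  R = 6+3 = 9,  c = 113−9² = 32
v_rel = (-3, 0),  |v_rel|² = 9;  v_rel·d = (-3)·(-8) + (0)·(7) = 24
9·t² − 48·t + 32 = 0  ⇒  m = 24² − 9·32 = 288
m = 288 > 0,  v_rel·d = 24 > 0  ⇒  inside

inside=yes margin=288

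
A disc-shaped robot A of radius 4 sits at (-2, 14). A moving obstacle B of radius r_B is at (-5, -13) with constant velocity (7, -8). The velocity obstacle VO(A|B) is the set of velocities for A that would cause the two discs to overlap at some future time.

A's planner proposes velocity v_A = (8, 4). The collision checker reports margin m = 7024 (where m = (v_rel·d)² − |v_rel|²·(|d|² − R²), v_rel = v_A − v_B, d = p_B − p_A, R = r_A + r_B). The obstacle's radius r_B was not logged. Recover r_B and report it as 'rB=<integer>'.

m = 7024
d = (-3, -27);  v_rel = (1, 12),  |v_rel|² = 145
v_rel×d = (1)·(-27) − (12)·(-3) = 9
since m = R²·145 − 9²:  R² = (81 + 7024) / 145 = 49
R = √49 = 7  ⇒  r_B = 7 − 4 = 3

rB=3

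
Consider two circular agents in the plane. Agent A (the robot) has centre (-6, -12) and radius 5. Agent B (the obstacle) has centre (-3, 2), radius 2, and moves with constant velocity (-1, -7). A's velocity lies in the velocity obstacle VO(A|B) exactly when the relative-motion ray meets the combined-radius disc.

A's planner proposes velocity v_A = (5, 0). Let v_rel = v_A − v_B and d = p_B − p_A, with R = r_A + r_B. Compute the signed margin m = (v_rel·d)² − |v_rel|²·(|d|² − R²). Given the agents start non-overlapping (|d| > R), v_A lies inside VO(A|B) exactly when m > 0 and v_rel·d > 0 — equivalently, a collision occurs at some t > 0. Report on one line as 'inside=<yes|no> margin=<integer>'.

d = (3, 14),  |d|² = 205;  R = 5+2 = 7,  c = 205−7² = 156
v_rel = (6, 7),  |v_rel|² = 85;  v_rel·d = (6)·(3) + (7)·(14) = 116
85·t² − 232·t + 156 = 0  ⇒  m = 116² − 85·156 = 196
m = 196 > 0,  v_rel·d = 116 > 0  ⇒  inside

inside=yes margin=196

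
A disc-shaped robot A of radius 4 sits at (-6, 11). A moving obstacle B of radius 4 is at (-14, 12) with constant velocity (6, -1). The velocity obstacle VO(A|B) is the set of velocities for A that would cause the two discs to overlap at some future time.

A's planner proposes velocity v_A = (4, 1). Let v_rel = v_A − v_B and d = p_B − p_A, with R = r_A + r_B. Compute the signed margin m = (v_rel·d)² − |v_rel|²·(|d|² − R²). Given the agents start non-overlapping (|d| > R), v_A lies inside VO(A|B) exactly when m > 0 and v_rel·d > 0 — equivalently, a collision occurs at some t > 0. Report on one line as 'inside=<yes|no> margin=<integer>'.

d = (-8, 1),  |d|² = 65;  R = 4+4 = 8,  c = 65−8² = 1
v_rel = (-2, 2),  |v_rel|² = 8;  v_rel·d = (-2)·(-8) + (2)·(1) = 18
8·t² − 36·t + 1 = 0  ⇒  m = 18² − 8·1 = 316
m = 316 > 0,  v_rel·d = 18 > 0  ⇒  inside

inside=yes margin=316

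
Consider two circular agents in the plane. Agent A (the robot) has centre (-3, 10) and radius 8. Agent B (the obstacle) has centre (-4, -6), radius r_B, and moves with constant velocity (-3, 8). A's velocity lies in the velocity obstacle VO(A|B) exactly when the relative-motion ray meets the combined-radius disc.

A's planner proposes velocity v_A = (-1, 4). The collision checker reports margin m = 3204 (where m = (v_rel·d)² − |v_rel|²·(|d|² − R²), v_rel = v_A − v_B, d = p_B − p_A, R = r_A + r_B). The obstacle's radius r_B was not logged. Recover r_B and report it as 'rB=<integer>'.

m = 3204
d = (-1, -16);  v_rel = (2, -4),  |v_rel|² = 20
v_rel×d = (2)·(-16) − (-4)·(-1) = -36
since m = R²·20 − (-36)²:  R² = (1296 + 3204) / 20 = 225
R = √225 = 15  ⇒  r_B = 15 − 8 = 7

rB=7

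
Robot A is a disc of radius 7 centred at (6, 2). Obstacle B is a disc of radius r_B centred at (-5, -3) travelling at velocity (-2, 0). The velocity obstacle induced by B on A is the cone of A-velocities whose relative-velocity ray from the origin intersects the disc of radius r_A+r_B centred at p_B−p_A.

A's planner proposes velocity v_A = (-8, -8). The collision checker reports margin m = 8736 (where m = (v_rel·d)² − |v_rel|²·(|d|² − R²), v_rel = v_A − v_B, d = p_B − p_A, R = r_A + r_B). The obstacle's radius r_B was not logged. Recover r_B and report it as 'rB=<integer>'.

m = 8736
d = (-11, -5);  v_rel = (-6, -8),  |v_rel|² = 100
v_rel×d = (-6)·(-5) − (-8)·(-11) = -58
since m = R²·100 − (-58)²:  R² = (3364 + 8736) / 100 = 121
R = √121 = 11  ⇒  r_B = 11 − 7 = 4

rB=4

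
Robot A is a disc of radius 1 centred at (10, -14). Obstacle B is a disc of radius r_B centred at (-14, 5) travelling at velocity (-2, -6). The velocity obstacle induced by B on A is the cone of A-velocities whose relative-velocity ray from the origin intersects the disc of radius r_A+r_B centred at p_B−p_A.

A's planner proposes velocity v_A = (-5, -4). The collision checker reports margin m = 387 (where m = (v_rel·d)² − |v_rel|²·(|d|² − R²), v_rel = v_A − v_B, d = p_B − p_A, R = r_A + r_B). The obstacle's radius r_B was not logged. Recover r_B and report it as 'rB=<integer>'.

m = 387
d = (-24, 19);  v_rel = (-3, 2),  |v_rel|² = 13
v_rel×d = (-3)·(19) − (2)·(-24) = -9
since m = R²·13 − (-9)²:  R² = (81 + 387) / 13 = 36
R = √36 = 6  ⇒  r_B = 6 − 1 = 5

rB=5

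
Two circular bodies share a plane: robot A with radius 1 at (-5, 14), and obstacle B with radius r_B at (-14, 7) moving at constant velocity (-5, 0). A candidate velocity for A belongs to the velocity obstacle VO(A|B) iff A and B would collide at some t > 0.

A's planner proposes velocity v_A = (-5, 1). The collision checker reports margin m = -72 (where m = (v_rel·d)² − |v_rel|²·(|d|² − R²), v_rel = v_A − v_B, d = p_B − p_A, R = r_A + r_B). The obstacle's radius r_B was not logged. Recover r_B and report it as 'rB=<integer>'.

m = -72
d = (-9, -7);  v_rel = (0, 1),  |v_rel|² = 1
v_rel×d = (0)·(-7) − (1)·(-9) = 9
since m = R²·1 − 9²:  R² = (81 + -72) / 1 = 9
R = √9 = 3  ⇒  r_B = 3 − 1 = 2

rB=2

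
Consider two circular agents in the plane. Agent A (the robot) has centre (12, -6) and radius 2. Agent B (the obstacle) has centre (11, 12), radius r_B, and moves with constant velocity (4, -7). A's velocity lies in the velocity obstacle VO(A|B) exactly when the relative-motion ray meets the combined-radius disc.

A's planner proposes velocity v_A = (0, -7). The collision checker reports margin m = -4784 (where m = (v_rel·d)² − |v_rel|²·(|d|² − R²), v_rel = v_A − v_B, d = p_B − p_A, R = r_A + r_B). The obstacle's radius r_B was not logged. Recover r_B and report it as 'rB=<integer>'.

m = -4784
d = (-1, 18);  v_rel = (-4, 0),  |v_rel|² = 16
v_rel×d = (-4)·(18) − (0)·(-1) = -72
since m = R²·16 − (-72)²:  R² = (5184 + -4784) / 16 = 25
R = √25 = 5  ⇒  r_B = 5 − 2 = 3

rB=3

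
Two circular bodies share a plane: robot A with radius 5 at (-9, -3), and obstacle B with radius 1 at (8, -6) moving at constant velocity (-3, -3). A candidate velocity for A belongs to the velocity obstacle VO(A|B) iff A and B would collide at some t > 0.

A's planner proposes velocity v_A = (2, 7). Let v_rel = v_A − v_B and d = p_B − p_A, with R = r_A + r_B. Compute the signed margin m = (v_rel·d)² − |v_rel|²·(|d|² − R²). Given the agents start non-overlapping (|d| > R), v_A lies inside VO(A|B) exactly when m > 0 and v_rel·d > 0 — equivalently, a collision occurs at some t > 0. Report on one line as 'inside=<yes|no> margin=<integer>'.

d = (17, -3),  |d|² = 298;  R = 5+1 = 6,  c = 298−6² = 262
v_rel = (5, 10),  |v_rel|² = 125;  v_rel·d = (5)·(17) + (10)·(-3) = 55
125·t² − 110·t + 262 = 0  ⇒  m = 55² − 125·262 = -29725
m = -29725 < 0,  v_rel·d = 55 > 0  ⇒  outside

inside=no margin=-29725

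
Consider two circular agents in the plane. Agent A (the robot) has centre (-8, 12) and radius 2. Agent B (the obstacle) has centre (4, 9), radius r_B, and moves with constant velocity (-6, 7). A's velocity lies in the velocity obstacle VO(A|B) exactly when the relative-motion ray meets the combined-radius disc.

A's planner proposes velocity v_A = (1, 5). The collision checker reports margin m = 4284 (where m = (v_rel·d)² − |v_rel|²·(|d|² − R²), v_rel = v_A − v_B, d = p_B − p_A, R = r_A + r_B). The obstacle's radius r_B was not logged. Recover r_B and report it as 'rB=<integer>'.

m = 4284
d = (12, -3);  v_rel = (7, -2),  |v_rel|² = 53
v_rel×d = (7)·(-3) − (-2)·(12) = 3
since m = R²·53 − 3²:  R² = (9 + 4284) / 53 = 81
R = √81 = 9  ⇒  r_B = 9 − 2 = 7

rB=7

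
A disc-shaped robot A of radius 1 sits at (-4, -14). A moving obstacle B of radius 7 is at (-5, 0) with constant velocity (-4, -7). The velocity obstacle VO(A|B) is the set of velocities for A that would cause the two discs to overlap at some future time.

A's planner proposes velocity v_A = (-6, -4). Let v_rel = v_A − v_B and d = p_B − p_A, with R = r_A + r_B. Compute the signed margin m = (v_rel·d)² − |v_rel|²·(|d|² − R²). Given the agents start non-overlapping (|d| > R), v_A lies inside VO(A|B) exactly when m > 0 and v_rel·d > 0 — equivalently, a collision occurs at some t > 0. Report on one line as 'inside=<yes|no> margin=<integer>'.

d = (-1, 14),  |d|² = 197;  R = 1+7 = 8,  c = 197−8² = 133
v_rel = (-2, 3),  |v_rel|² = 13;  v_rel·d = (-2)·(-1) + (3)·(14) = 44
13·t² − 88·t + 133 = 0  ⇒  m = 44² − 13·133 = 207
m = 207 > 0,  v_rel·d = 44 > 0  ⇒  inside

inside=yes margin=207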